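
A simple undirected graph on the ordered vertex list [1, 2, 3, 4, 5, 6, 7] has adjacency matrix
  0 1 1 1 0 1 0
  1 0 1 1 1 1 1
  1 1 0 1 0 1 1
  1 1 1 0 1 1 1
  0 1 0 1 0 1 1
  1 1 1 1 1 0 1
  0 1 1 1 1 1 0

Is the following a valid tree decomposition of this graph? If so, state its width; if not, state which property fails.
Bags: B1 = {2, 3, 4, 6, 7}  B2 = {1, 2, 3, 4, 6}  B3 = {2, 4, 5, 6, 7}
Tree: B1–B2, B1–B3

Yes; width 4.

Checking the three conditions: (i) the bags cover all of {1, 2, 3, 4, 5, 6, 7}; (ii) for each edge, some bag contains both endpoints; (iii) the bags containing any fixed vertex form a subtree. All hold, so the decomposition is valid with width 5 − 1 = 4.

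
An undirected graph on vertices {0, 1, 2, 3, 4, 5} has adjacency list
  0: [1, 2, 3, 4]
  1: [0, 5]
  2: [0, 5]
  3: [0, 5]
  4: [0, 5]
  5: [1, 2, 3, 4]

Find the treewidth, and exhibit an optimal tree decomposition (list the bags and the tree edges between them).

Treewidth 2.
One optimal decomposition is:
Bags: B1 = {0, 2, 5}  B2 = {0, 1, 5}  B3 = {0, 4, 5}  B4 = {0, 3, 5}
Tree: B1–B2, B2–B3, B3–B4

Each bag holds 3 vertices, so the decomposition has width 2, which upper-bounds the treewidth. Since 2–5–1–0–2 is a cycle in G, G is not acyclic. Forests are exactly the graphs of treewidth ≤ 1, so tw(G) ≥ 2. Hence tw(G) = 2 exactly.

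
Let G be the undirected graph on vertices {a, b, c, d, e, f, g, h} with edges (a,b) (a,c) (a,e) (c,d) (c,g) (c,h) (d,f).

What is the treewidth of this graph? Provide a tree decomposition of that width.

Treewidth 1.
Bags: B1 = {d, f}  B2 = {c, d}  B3 = {a, c}  B4 = {a, b}  B5 = {c, h}  B6 = {c, g}  B7 = {a, e}
Tree: B1–B2, B2–B3, B3–B4, B3–B5, B3–B6, B3–B7

Each bag holds 2 vertices, so the decomposition has width 1, which upper-bounds the treewidth. G has an edge, so its treewidth is at least 1. Therefore the treewidth is 1.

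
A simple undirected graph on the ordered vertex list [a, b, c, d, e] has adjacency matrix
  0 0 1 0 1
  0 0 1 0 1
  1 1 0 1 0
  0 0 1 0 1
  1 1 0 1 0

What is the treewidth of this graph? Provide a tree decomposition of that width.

Every bag has size at most 3, so the width is 3 − 1 = 2 and tw(G) ≤ 2. For the lower bound, G contains the cycle c–d–e–a–c, so G is not a forest; only forests have treewidth ≤ 1, hence tw(G) ≥ 2. Combining the bounds, tw(G) = 2.

Treewidth 2.
One such decomposition:
Bags: B1 = {c, d, e}  B2 = {a, c, e}  B3 = {b, c, e}
Tree: B1–B2, B2–B3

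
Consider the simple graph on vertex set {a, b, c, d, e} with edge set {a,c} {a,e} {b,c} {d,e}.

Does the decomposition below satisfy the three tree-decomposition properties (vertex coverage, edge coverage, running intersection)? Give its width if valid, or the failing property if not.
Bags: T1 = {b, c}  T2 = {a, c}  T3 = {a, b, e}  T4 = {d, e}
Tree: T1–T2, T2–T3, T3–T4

A tree decomposition must satisfy three properties: every vertex lies in some bag; for every edge, both endpoints lie together in some bag; and for every vertex, the bags containing it form a connected subtree. Here bags containing vertex b are not connected in the tree, so the decomposition is invalid.

No — bags containing vertex b are not connected in the tree.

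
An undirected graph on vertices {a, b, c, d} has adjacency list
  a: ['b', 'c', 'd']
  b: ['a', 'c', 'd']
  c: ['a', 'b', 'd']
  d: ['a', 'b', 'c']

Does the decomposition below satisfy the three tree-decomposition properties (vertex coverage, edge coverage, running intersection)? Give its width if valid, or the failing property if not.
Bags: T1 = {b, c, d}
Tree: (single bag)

A tree decomposition must satisfy three properties: every vertex lies in some bag; for every edge, both endpoints lie together in some bag; and for every vertex, the bags containing it form a connected subtree. Here vertex a appears in no bag, so the decomposition is invalid.

No — vertex a appears in no bag.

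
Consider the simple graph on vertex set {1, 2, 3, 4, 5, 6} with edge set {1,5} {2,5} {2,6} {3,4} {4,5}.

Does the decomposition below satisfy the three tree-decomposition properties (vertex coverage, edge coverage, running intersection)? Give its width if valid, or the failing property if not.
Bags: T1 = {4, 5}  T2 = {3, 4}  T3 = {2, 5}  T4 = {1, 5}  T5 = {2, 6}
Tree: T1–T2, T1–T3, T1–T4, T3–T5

Vertex coverage: the bags together contain {1, 2, 3, 4, 5, 6}, the full vertex set. Edge coverage: each edge of G has both endpoints in at least one bag. Running intersection: for every vertex, the bags containing it form a connected subtree. All three properties hold, so this is a valid tree decomposition of width max|bag| − 1 = 1, and hence tw(G) ≤ 1.

Yes; width 1.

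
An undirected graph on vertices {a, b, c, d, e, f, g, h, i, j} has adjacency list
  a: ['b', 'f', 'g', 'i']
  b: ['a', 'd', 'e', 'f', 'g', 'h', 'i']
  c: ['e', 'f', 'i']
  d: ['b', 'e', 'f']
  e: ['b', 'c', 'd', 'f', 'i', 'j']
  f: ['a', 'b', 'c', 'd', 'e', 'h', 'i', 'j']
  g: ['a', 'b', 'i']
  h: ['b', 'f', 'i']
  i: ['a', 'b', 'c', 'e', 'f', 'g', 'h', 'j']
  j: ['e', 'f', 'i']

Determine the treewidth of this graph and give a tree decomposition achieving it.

Every bag has size at most 4, so the width is 4 − 1 = 3 and tw(G) ≤ 3. On the other hand G contains the 4-clique {a, b, g, i}. A clique must lie in a single bag of any decomposition, so no decomposition can have width below 3. Therefore the treewidth is 3.

Treewidth 3.
One optimal decomposition is:
Bags: B1 = {b, e, f, i}  B2 = {e, f, i, j}  B3 = {a, b, f, i}  B4 = {c, e, f, i}  B5 = {b, f, h, i}  B6 = {b, d, e, f}  B7 = {a, b, g, i}
Tree: B1–B2, B1–B3, B2–B4, B1–B5, B1–B6, B3–B7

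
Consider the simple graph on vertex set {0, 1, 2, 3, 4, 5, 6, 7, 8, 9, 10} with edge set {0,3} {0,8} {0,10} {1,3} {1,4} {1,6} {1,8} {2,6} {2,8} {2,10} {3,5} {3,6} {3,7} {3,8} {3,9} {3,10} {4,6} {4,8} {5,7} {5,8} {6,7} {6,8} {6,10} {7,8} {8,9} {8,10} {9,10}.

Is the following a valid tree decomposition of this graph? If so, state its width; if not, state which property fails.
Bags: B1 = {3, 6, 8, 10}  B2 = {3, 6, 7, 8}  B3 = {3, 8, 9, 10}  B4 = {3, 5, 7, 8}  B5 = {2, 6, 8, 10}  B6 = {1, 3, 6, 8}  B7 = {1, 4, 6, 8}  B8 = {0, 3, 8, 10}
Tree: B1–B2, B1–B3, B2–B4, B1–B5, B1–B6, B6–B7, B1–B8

Yes; width 3.

Vertex coverage: the bags together contain {0, 1, 2, 3, 4, 5, 6, 7, 8, 9, 10}, the full vertex set. Edge coverage: each edge of G has both endpoints in at least one bag. Running intersection: for every vertex, the bags containing it form a connected subtree. All three properties hold, so this is a valid tree decomposition of width max|bag| − 1 = 3, and hence tw(G) ≤ 3.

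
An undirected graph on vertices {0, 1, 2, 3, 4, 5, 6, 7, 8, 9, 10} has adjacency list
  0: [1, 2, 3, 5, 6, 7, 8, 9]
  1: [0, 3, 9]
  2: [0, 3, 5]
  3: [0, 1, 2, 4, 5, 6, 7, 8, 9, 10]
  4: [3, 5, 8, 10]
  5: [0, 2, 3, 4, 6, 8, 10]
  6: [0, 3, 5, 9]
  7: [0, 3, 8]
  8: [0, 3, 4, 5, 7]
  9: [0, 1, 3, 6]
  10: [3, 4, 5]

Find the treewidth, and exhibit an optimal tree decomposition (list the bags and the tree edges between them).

Treewidth 3.
One optimal decomposition is:
Bags: B1 = {0, 3, 5, 8}  B2 = {0, 3, 5, 6}  B3 = {3, 4, 5, 8}  B4 = {0, 2, 3, 5}  B5 = {3, 4, 5, 10}  B6 = {0, 3, 6, 9}  B7 = {0, 1, 3, 9}  B8 = {0, 3, 7, 8}
Tree: B1–B2, B1–B3, B1–B4, B3–B5, B2–B6, B6–B7, B1–B8

Each bag holds 4 vertices, so the decomposition has width 3, which upper-bounds the treewidth. On the other hand G contains the 4-clique {0, 1, 3, 9}. A clique must lie in a single bag of any decomposition, so no decomposition can have width below 3. Therefore the treewidth is 3.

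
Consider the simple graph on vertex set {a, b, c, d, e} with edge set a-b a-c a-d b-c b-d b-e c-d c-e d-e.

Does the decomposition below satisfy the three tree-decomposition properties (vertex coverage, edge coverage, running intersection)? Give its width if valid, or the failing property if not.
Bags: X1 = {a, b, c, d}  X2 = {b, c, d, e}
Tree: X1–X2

Yes; width 3.

Checking the three conditions: (i) the bags cover all of {a, b, c, d, e}; (ii) for each edge, some bag contains both endpoints; (iii) the bags containing any fixed vertex form a subtree. All hold, so the decomposition is valid with width 4 − 1 = 3.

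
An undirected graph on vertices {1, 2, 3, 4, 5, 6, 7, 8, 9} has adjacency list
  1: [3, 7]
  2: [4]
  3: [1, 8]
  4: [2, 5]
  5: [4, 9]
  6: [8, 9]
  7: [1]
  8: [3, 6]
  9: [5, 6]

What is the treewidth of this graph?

1

A width-1 tree decomposition is:
Bags: B1 = {2, 4}  B2 = {4, 5}  B3 = {5, 9}  B4 = {6, 9}  B5 = {6, 8}  B6 = {3, 8}  B7 = {1, 3}  B8 = {1, 7}
Tree: B1–B2, B2–B3, B3–B4, B4–B5, B5–B6, B6–B7, B7–B8
Each bag holds 2 vertices, so the decomposition has width 1, which upper-bounds the treewidth. Since G has at least one edge (e.g. 2–4), it is not an edgeless graph, so tw(G) ≥ 1. Combining the bounds, tw(G) = 1.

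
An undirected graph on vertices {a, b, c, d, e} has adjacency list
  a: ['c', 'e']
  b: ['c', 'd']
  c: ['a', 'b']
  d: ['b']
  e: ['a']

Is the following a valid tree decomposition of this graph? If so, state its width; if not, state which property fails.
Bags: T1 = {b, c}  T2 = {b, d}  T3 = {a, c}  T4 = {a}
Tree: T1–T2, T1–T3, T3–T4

A tree decomposition must satisfy three properties: every vertex lies in some bag; for every edge, both endpoints lie together in some bag; and for every vertex, the bags containing it form a connected subtree. Here vertex e appears in no bag, so the decomposition is invalid.

No — vertex e appears in no bag.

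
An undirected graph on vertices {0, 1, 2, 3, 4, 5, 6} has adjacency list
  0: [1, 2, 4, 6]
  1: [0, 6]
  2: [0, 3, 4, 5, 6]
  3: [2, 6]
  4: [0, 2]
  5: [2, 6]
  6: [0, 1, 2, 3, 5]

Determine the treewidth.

2

A width-2 tree decomposition is:
Bags: B1 = {0, 2, 6}  B2 = {0, 2, 4}  B3 = {2, 5, 6}  B4 = {2, 3, 6}  B5 = {0, 1, 6}
Tree: B1–B2, B1–B3, B1–B4, B1–B5
Each bag holds 3 vertices, so the decomposition has width 2, which upper-bounds the treewidth. Conversely, {0, 1, 6} is a clique of size 3, and the vertices of any clique must share a bag in every tree decomposition; so some bag has ≥ 3 vertices and tw(G) ≥ 2. The upper and lower bounds meet at 2, so that is the treewidth.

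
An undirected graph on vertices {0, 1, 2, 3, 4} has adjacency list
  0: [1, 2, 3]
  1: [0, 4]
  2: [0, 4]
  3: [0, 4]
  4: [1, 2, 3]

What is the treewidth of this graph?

2

A width-2 tree decomposition is:
Bags: B1 = {0, 1, 4}  B2 = {0, 2, 4}  B3 = {0, 3, 4}
Tree: B1–B2, B2–B3
The largest bag has 3 vertices, giving width 2; this decomposition certifies tw(G) ≤ 2. For the lower bound, G contains the cycle 0–1–4–2–0, so G is not a forest; only forests have treewidth ≤ 1, hence tw(G) ≥ 2. The upper and lower bounds meet at 2, so that is the treewidth.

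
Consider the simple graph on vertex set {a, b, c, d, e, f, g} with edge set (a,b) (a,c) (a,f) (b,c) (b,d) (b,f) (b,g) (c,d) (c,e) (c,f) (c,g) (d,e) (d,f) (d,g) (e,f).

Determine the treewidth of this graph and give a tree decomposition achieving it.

Treewidth 3.
Bags: B1 = {b, c, d, f}  B2 = {c, d, e, f}  B3 = {a, b, c, f}  B4 = {b, c, d, g}
Tree: B1–B2, B1–B3, B1–B4

The largest bag has 4 vertices, giving width 3; this decomposition certifies tw(G) ≤ 3. For the lower bound, the 4 vertices {b, c, d, g} are pairwise adjacent, and any tree decomposition puts a clique entirely inside one bag — forcing width ≥ 3. The upper and lower bounds meet at 3, so that is the treewidth.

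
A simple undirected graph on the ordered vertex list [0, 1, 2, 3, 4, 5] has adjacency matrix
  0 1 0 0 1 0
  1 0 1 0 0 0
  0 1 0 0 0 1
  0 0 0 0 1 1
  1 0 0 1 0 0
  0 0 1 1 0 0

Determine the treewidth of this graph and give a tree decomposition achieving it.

Treewidth 2.
One such decomposition:
Bags: B1 = {2, 3, 5}  B2 = {1, 2, 3}  B3 = {0, 1, 3}  B4 = {0, 3, 4}
Tree: B1–B2, B2–B3, B3–B4

The largest bag has 3 vertices, giving width 2; this decomposition certifies tw(G) ≤ 2. Since 3–5–2–1–0–4–3 is a cycle in G, G is not acyclic. Forests are exactly the graphs of treewidth ≤ 1, so tw(G) ≥ 2. Combining the bounds, tw(G) = 2.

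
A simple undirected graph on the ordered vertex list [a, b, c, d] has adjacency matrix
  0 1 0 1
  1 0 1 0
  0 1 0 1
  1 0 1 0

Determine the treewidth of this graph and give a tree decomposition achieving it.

Treewidth 2.
One such decomposition:
Bags: B1 = {a, b, d}  B2 = {b, c, d}
Tree: B1–B2

The largest bag has 3 vertices, giving width 2; this decomposition certifies tw(G) ≤ 2. The edges b–a–d–c–b form a cycle, so G is not a tree and its treewidth is at least 2. Therefore the treewidth is 2.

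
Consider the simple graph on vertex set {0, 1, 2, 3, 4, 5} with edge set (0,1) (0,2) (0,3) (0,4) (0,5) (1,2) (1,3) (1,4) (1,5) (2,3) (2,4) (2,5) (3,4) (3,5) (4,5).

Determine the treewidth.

A width-5 tree decomposition is:
Bags: B1 = {0, 1, 2, 3, 4, 5}
Tree: (single bag)
With just one bag of size 6, the width is 6 − 1 = 5, so tw(G) ≤ 5. Conversely, {0, 1, 2, 3, 4, 5} is a clique of size 6, and the vertices of any clique must share a bag in every tree decomposition; so some bag has ≥ 6 vertices and tw(G) ≥ 5. Hence tw(G) = 5 exactly.

5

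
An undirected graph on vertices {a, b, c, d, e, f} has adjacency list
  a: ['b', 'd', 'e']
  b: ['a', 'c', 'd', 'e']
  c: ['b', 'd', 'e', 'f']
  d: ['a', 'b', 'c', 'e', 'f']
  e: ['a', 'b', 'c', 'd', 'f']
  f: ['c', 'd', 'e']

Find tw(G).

A width-3 tree decomposition is:
Bags: B1 = {b, c, d, e}  B2 = {c, d, e, f}  B3 = {a, b, d, e}
Tree: B1–B2, B1–B3
The largest bag has 4 vertices, giving width 3; this decomposition certifies tw(G) ≤ 3. Conversely, {c, d, e, f} is a clique of size 4, and the vertices of any clique must share a bag in every tree decomposition; so some bag has ≥ 4 vertices and tw(G) ≥ 3. Hence tw(G) = 3 exactly.

3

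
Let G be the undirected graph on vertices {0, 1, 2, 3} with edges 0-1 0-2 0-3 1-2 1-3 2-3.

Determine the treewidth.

3

A width-3 tree decomposition is:
Bags: B1 = {0, 1, 2, 3}
Tree: (single bag)
With just one bag of size 4, the width is 4 − 1 = 3, so tw(G) ≤ 3. On the other hand G contains the 4-clique {0, 1, 2, 3}. A clique must lie in a single bag of any decomposition, so no decomposition can have width below 3. The upper and lower bounds meet at 3, so that is the treewidth.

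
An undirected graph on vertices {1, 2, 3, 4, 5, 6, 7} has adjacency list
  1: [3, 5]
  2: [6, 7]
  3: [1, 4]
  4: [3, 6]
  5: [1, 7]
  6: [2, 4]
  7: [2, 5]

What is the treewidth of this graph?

2

A width-2 tree decomposition is:
Bags: B1 = {1, 3, 5}  B2 = {3, 5, 7}  B3 = {2, 3, 7}  B4 = {2, 3, 6}  B5 = {3, 4, 6}
Tree: B1–B2, B2–B3, B3–B4, B4–B5
Each bag holds 3 vertices, so the decomposition has width 2, which upper-bounds the treewidth. For the lower bound, G contains the cycle 3–1–5–7–2–6–4–3, so G is not a forest; only forests have treewidth ≤ 1, hence tw(G) ≥ 2. Hence tw(G) = 2 exactly.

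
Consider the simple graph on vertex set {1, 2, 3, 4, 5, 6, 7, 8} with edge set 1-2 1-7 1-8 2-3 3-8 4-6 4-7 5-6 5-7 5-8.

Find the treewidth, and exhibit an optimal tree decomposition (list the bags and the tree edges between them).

Treewidth 2.
Bags: B1 = {1, 2, 3}  B2 = {1, 3, 8}  B3 = {1, 7, 8}  B4 = {5, 7, 8}  B5 = {4, 5, 7}  B6 = {4, 5, 6}
Tree: B1–B2, B2–B3, B3–B4, B4–B5, B5–B6

The largest bag has 3 vertices, giving width 2; this decomposition certifies tw(G) ≤ 2. For the lower bound, G contains the cycle 2–3–8–1–2, so G is not a forest; only forests have treewidth ≤ 1, hence tw(G) ≥ 2. Hence tw(G) = 2 exactly.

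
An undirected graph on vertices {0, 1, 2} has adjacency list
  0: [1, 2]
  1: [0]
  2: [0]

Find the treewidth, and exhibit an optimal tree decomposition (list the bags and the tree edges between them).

Every bag has size at most 2, so the width is 2 − 1 = 1 and tw(G) ≤ 1. G has an edge, so its treewidth is at least 1. Combining the bounds, tw(G) = 1.

Treewidth 1.
One optimal decomposition is:
Bags: B1 = {0, 1}  B2 = {0, 2}
Tree: B1–B2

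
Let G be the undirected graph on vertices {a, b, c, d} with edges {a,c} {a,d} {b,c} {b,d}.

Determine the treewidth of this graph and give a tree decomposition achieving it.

Treewidth 2.
One optimal decomposition is:
Bags: B1 = {a, b, d}  B2 = {a, b, c}
Tree: B1–B2

Each bag holds 3 vertices, so the decomposition has width 2, which upper-bounds the treewidth. The edges b–d–a–c–b form a cycle, so G is not a tree and its treewidth is at least 2. Therefore the treewidth is 2.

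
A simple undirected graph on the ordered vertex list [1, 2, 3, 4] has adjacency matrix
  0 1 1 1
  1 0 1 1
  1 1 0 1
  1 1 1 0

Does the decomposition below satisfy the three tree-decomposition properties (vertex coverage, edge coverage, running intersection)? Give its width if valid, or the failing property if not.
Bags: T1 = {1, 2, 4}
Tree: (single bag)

A tree decomposition must satisfy three properties: every vertex lies in some bag; for every edge, both endpoints lie together in some bag; and for every vertex, the bags containing it form a connected subtree. Here vertex 3 appears in no bag, so the decomposition is invalid.

No — vertex 3 appears in no bag.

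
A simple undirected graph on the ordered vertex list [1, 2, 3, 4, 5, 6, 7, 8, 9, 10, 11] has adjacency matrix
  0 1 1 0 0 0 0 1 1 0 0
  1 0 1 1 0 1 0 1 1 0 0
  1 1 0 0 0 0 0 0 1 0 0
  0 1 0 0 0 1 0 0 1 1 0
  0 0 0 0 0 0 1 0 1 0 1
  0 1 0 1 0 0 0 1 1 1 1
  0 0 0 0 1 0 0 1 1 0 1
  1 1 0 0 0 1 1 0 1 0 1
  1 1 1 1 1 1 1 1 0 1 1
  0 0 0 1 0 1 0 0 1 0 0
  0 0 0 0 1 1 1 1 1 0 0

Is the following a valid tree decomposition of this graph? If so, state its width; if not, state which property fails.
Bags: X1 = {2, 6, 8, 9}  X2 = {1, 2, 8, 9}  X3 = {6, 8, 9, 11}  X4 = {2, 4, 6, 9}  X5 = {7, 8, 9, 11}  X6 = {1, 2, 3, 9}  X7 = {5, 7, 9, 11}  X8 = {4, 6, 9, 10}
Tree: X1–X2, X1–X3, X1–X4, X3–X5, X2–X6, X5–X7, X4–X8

Vertex coverage: the bags together contain {1, 2, 3, 4, 5, 6, 7, 8, 9, 10, 11}, the full vertex set. Edge coverage: each edge of G has both endpoints in at least one bag. Running intersection: for every vertex, the bags containing it form a connected subtree. All three properties hold, so this is a valid tree decomposition of width max|bag| − 1 = 3, and hence tw(G) ≤ 3.

Yes; width 3.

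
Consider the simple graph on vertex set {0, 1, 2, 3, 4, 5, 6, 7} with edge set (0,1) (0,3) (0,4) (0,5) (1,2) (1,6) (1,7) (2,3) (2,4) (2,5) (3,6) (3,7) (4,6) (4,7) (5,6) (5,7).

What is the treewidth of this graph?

A width-4 tree decomposition is:
Bags: B1 = {0, 1, 3, 4, 5}  B2 = {1, 3, 4, 5, 7}  B3 = {1, 3, 4, 5, 6}  B4 = {1, 2, 3, 4, 5}
Tree: B1–B2, B2–B3, B3–B4
Every bag has size at most 5, so the width is 5 − 1 = 4 and tw(G) ≤ 4. For the lower bound: the 5 vertex sets {0,1}, {5,7}, {3,6}, {4}, {2} are disjoint, each induces a connected subgraph, and every pair is joined by at least one edge of G. Contracting each set to a single vertex therefore yields K_{5} as a minor, and since treewidth is minor-monotone, tw(G) ≥ tw(K_{5}) = 4. The upper and lower bounds meet at 4, so that is the treewidth.

4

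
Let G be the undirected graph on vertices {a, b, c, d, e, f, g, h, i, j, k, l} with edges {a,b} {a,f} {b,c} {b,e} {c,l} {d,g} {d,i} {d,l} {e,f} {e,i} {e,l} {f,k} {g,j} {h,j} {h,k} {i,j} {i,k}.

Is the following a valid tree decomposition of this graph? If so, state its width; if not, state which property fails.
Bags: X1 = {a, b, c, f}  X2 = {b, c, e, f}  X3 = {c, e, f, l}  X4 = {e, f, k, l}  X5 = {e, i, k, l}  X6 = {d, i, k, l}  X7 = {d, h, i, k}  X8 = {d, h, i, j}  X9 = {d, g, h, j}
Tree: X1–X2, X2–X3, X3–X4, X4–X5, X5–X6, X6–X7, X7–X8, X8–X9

Yes; width 3.

Checking the three conditions: (i) the bags cover all of {a, b, c, d, e, f, g, h, i, j, k, l}; (ii) for each edge, some bag contains both endpoints; (iii) the bags containing any fixed vertex form a subtree. All hold, so the decomposition is valid with width 4 − 1 = 3.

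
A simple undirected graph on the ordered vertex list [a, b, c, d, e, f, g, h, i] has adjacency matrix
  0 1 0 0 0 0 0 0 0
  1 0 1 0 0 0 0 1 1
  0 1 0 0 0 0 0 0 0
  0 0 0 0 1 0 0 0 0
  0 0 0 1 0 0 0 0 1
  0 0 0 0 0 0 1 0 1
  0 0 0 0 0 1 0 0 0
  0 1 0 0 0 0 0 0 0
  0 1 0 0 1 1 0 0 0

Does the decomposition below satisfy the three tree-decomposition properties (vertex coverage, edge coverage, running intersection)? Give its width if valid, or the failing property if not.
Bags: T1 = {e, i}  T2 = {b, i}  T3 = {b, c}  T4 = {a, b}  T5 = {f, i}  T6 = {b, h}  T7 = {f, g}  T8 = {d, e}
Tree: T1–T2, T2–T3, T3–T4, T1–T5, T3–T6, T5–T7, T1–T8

Vertex coverage: the bags together contain {a, b, c, d, e, f, g, h, i}, the full vertex set. Edge coverage: each edge of G has both endpoints in at least one bag. Running intersection: for every vertex, the bags containing it form a connected subtree. All three properties hold, so this is a valid tree decomposition of width max|bag| − 1 = 1, and hence tw(G) ≤ 1.

Yes; width 1.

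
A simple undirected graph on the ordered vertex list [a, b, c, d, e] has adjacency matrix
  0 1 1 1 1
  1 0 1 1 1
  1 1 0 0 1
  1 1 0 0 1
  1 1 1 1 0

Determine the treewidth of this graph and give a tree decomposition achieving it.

Each bag holds 4 vertices, so the decomposition has width 3, which upper-bounds the treewidth. For the lower bound, the 4 vertices {a, b, d, e} are pairwise adjacent, and any tree decomposition puts a clique entirely inside one bag — forcing width ≥ 3. The upper and lower bounds meet at 3, so that is the treewidth.

Treewidth 3.
One such decomposition:
Bags: B1 = {a, b, c, e}  B2 = {a, b, d, e}
Tree: B1–B2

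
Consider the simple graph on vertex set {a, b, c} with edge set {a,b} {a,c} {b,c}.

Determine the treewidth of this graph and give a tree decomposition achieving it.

A single bag containing all 3 vertices is trivially a valid decomposition of width 2. On the other hand G contains the 3-clique {a, b, c}. A clique must lie in a single bag of any decomposition, so no decomposition can have width below 2. Therefore the treewidth is 2.

Treewidth 2.
One such decomposition:
Bags: B1 = {a, b, c}
Tree: (single bag)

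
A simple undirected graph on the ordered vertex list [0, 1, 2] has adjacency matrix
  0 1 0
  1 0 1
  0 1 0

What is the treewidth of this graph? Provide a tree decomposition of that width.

Every bag has size at most 2, so the width is 2 − 1 = 1 and tw(G) ≤ 1. Any graph with an edge has treewidth ≥ 1, and G has the edge 2–1. Combining the bounds, tw(G) = 1.

Treewidth 1.
Bags: B1 = {1, 2}  B2 = {0, 1}
Tree: B1–B2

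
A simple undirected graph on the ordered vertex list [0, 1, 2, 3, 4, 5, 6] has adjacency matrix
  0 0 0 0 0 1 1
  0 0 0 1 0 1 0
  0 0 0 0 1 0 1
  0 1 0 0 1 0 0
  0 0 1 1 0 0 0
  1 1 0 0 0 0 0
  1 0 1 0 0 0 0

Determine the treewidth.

A width-2 tree decomposition is:
Bags: B1 = {0, 2, 6}  B2 = {0, 2, 5}  B3 = {1, 2, 5}  B4 = {1, 2, 3}  B5 = {2, 3, 4}
Tree: B1–B2, B2–B3, B3–B4, B4–B5
The largest bag has 3 vertices, giving width 2; this decomposition certifies tw(G) ≤ 2. For the lower bound, G contains the cycle 2–6–0–5–1–3–4–2, so G is not a forest; only forests have treewidth ≤ 1, hence tw(G) ≥ 2. The upper and lower bounds meet at 2, so that is the treewidth.

2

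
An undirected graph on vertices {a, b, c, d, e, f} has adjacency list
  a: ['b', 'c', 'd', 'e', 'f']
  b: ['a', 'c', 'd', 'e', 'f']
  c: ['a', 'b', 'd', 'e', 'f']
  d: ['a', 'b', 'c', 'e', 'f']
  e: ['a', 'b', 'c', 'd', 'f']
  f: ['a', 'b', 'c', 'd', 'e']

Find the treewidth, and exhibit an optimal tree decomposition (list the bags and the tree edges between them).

A single bag containing all 6 vertices is trivially a valid decomposition of width 5. On the other hand G contains the 6-clique {a, b, c, d, e, f}. A clique must lie in a single bag of any decomposition, so no decomposition can have width below 5. Combining the bounds, tw(G) = 5.

Treewidth 5.
One optimal decomposition is:
Bags: B1 = {a, b, c, d, e, f}
Tree: (single bag)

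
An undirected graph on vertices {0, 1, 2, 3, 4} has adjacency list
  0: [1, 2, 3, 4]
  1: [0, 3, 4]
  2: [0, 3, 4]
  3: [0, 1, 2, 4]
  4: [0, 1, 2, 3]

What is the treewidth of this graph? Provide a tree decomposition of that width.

Treewidth 3.
One optimal decomposition is:
Bags: B1 = {0, 2, 3, 4}  B2 = {0, 1, 3, 4}
Tree: B1–B2

Each bag holds 4 vertices, so the decomposition has width 3, which upper-bounds the treewidth. Conversely, {0, 1, 3, 4} is a clique of size 4, and the vertices of any clique must share a bag in every tree decomposition; so some bag has ≥ 4 vertices and tw(G) ≥ 3. The upper and lower bounds meet at 3, so that is the treewidth.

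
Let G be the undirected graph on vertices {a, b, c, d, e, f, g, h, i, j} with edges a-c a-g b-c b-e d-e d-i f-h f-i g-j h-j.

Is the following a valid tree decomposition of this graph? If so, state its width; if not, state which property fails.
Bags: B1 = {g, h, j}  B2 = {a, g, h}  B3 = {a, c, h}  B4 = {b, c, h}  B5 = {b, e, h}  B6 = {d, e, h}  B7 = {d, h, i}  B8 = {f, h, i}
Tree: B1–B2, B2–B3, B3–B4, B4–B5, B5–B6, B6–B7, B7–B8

Yes; width 2.

Every vertex of G appears in some bag (union = {a, b, c, d, e, f, g, h, i, j}); every edge is covered by a bag; and for each vertex v the set of bags containing v is connected in the bag tree. The decomposition is therefore valid. The largest bag has 3 vertices, so the width is 2.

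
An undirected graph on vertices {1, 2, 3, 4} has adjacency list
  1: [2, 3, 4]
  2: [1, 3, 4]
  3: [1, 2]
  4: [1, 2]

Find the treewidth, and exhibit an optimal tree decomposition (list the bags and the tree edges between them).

The largest bag has 3 vertices, giving width 2; this decomposition certifies tw(G) ≤ 2. Conversely, {1, 2, 3} is a clique of size 3, and the vertices of any clique must share a bag in every tree decomposition; so some bag has ≥ 3 vertices and tw(G) ≥ 2. Therefore the treewidth is 2.

Treewidth 2.
Bags: B1 = {1, 2, 4}  B2 = {1, 2, 3}
Tree: B1–B2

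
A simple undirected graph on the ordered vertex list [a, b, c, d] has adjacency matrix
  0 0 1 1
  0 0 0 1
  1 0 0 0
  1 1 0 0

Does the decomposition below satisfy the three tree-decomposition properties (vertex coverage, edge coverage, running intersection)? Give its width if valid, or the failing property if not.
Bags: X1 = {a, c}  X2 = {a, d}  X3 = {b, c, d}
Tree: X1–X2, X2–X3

No — bags containing vertex c are not connected in the tree.

A tree decomposition must satisfy three properties: every vertex lies in some bag; for every edge, both endpoints lie together in some bag; and for every vertex, the bags containing it form a connected subtree. Here bags containing vertex c are not connected in the tree, so the decomposition is invalid.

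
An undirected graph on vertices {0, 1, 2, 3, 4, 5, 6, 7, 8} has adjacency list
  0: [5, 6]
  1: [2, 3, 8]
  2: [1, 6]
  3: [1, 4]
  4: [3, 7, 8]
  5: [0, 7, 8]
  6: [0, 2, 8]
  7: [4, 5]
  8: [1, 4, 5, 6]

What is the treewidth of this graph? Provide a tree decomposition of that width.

Every bag has size at most 4, so the width is 4 − 1 = 3 and tw(G) ≤ 3. For the lower bound: the 4 vertex sets {3,4,7}, {1}, {8}, {0,2,5,6} are disjoint, each induces a connected subgraph, and every pair is joined by at least one edge of G. Contracting each set to a single vertex therefore yields K_{4} as a minor, and since treewidth is minor-monotone, tw(G) ≥ tw(K_{4}) = 3. Therefore the treewidth is 3.

Treewidth 3.
Bags: B1 = {1, 3, 4, 7}  B2 = {1, 4, 7, 8}  B3 = {1, 5, 7, 8}  B4 = {1, 2, 5, 8}  B5 = {2, 5, 6, 8}  B6 = {0, 2, 5, 6}
Tree: B1–B2, B2–B3, B3–B4, B4–B5, B5–B6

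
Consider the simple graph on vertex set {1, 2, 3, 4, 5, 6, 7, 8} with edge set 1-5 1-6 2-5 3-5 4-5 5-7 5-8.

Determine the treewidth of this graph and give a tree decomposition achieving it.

Treewidth 1.
One optimal decomposition is:
Bags: B1 = {5, 8}  B2 = {4, 5}  B3 = {1, 5}  B4 = {1, 6}  B5 = {3, 5}  B6 = {5, 7}  B7 = {2, 5}
Tree: B1–B2, B2–B3, B3–B4, B1–B5, B5–B6, B2–B7

The largest bag has 2 vertices, giving width 1; this decomposition certifies tw(G) ≤ 1. Since G has at least one edge (e.g. 8–5), it is not an edgeless graph, so tw(G) ≥ 1. Hence tw(G) = 1 exactly.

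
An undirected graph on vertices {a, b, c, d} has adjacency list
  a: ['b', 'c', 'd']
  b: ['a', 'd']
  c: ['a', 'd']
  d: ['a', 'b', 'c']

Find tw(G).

A width-2 tree decomposition is:
Bags: B1 = {a, b, d}  B2 = {a, c, d}
Tree: B1–B2
Every bag has size at most 3, so the width is 3 − 1 = 2 and tw(G) ≤ 2. For the lower bound, the 3 vertices {a, c, d} are pairwise adjacent, and any tree decomposition puts a clique entirely inside one bag — forcing width ≥ 2. Therefore the treewidth is 2.

2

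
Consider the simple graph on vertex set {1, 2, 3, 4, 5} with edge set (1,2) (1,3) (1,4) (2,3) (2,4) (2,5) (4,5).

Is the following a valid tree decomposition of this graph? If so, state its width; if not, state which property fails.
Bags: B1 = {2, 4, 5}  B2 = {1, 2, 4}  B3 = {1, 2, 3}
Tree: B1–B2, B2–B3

Checking the three conditions: (i) the bags cover all of {1, 2, 3, 4, 5}; (ii) for each edge, some bag contains both endpoints; (iii) the bags containing any fixed vertex form a subtree. All hold, so the decomposition is valid with width 3 − 1 = 2.

Yes; width 2.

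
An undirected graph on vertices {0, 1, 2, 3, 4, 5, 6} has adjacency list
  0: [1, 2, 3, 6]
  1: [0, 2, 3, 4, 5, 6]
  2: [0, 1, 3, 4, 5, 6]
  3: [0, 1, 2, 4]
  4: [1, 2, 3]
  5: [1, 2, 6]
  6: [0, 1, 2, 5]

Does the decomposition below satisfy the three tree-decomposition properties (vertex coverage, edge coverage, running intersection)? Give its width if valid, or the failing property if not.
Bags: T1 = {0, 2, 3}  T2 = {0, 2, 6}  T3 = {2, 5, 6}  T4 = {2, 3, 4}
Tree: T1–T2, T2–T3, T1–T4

No — vertex 1 appears in no bag.

A tree decomposition must satisfy three properties: every vertex lies in some bag; for every edge, both endpoints lie together in some bag; and for every vertex, the bags containing it form a connected subtree. Here vertex 1 appears in no bag, so the decomposition is invalid.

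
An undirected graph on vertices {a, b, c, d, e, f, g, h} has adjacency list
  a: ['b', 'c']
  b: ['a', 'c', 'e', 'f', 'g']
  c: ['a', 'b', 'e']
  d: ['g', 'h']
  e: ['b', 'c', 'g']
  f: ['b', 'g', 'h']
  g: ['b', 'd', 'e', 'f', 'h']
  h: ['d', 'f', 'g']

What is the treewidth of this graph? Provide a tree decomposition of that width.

The largest bag has 3 vertices, giving width 2; this decomposition certifies tw(G) ≤ 2. Conversely, {d, g, h} is a clique of size 3, and the vertices of any clique must share a bag in every tree decomposition; so some bag has ≥ 3 vertices and tw(G) ≥ 2. Combining the bounds, tw(G) = 2.

Treewidth 2.
One such decomposition:
Bags: B1 = {b, e, g}  B2 = {b, f, g}  B3 = {b, c, e}  B4 = {a, b, c}  B5 = {f, g, h}  B6 = {d, g, h}
Tree: B1–B2, B1–B3, B3–B4, B2–B5, B5–B6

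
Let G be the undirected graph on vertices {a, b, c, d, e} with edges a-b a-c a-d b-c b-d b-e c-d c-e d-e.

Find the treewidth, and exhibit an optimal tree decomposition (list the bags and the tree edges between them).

Treewidth 3.
Bags: B1 = {b, c, d, e}  B2 = {a, b, c, d}
Tree: B1–B2

Every bag has size at most 4, so the width is 4 − 1 = 3 and tw(G) ≤ 3. Conversely, {b, c, d, e} is a clique of size 4, and the vertices of any clique must share a bag in every tree decomposition; so some bag has ≥ 4 vertices and tw(G) ≥ 3. Therefore the treewidth is 3.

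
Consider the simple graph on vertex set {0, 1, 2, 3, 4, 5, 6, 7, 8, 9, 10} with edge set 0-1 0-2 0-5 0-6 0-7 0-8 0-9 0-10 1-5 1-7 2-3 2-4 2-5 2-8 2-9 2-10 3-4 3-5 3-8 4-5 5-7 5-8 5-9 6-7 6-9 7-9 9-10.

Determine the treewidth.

3

A width-3 tree decomposition is:
Bags: B1 = {0, 2, 5, 9}  B2 = {0, 5, 7, 9}  B3 = {0, 2, 5, 8}  B4 = {2, 3, 5, 8}  B5 = {0, 1, 5, 7}  B6 = {2, 3, 4, 5}  B7 = {0, 2, 9, 10}  B8 = {0, 6, 7, 9}
Tree: B1–B2, B1–B3, B3–B4, B2–B5, B4–B6, B1–B7, B2–B8
The largest bag has 4 vertices, giving width 3; this decomposition certifies tw(G) ≤ 3. On the other hand G contains the 4-clique {0, 2, 9, 10}. A clique must lie in a single bag of any decomposition, so no decomposition can have width below 3. Therefore the treewidth is 3.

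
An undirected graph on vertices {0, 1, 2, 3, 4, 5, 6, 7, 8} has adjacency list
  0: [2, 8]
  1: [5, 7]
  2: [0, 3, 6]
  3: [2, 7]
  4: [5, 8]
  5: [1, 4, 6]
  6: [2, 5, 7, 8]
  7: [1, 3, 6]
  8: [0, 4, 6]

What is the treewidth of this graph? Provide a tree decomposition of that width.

Treewidth 3.
One optimal decomposition is:
Bags: B1 = {0, 4, 5, 8}  B2 = {0, 5, 6, 8}  B3 = {0, 2, 5, 6}  B4 = {1, 2, 5, 6}  B5 = {1, 2, 6, 7}  B6 = {1, 2, 3, 7}
Tree: B1–B2, B2–B3, B3–B4, B4–B5, B5–B6

Each bag holds 4 vertices, so the decomposition has width 3, which upper-bounds the treewidth. For the lower bound: the 4 vertex sets {0,4,8}, {5}, {6}, {1,2,3,7} are disjoint, each induces a connected subgraph, and every pair is joined by at least one edge of G. Contracting each set to a single vertex therefore yields K_{4} as a minor, and since treewidth is minor-monotone, tw(G) ≥ tw(K_{4}) = 3. Therefore the treewidth is 3.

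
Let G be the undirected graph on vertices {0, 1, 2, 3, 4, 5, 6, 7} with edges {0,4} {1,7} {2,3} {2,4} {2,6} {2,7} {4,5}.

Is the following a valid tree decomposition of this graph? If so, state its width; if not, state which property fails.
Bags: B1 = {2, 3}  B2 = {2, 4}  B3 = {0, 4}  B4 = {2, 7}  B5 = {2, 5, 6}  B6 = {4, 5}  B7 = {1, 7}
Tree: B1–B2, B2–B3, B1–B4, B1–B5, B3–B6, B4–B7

A tree decomposition must satisfy three properties: every vertex lies in some bag; for every edge, both endpoints lie together in some bag; and for every vertex, the bags containing it form a connected subtree. Here bags containing vertex 5 are not connected in the tree, so the decomposition is invalid.

No — bags containing vertex 5 are not connected in the tree.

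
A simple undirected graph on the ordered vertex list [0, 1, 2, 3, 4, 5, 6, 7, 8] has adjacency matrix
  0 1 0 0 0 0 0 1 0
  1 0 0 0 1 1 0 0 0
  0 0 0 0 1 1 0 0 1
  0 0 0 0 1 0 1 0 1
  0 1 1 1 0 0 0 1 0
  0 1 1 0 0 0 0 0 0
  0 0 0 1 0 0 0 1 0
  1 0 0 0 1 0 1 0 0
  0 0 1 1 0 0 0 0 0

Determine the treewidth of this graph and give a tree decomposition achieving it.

The largest bag has 4 vertices, giving width 3; this decomposition certifies tw(G) ≤ 3. For the lower bound: the 4 vertex sets {3,6,8}, {2}, {4}, {0,1,5,7} are disjoint, each induces a connected subgraph, and every pair is joined by at least one edge of G. Contracting each set to a single vertex therefore yields K_{4} as a minor, and since treewidth is minor-monotone, tw(G) ≥ tw(K_{4}) = 3. Hence tw(G) = 3 exactly.

Treewidth 3.
Bags: B1 = {2, 3, 6, 8}  B2 = {2, 3, 4, 6}  B3 = {2, 4, 6, 7}  B4 = {2, 4, 5, 7}  B5 = {1, 4, 5, 7}  B6 = {0, 1, 5, 7}
Tree: B1–B2, B2–B3, B3–B4, B4–B5, B5–B6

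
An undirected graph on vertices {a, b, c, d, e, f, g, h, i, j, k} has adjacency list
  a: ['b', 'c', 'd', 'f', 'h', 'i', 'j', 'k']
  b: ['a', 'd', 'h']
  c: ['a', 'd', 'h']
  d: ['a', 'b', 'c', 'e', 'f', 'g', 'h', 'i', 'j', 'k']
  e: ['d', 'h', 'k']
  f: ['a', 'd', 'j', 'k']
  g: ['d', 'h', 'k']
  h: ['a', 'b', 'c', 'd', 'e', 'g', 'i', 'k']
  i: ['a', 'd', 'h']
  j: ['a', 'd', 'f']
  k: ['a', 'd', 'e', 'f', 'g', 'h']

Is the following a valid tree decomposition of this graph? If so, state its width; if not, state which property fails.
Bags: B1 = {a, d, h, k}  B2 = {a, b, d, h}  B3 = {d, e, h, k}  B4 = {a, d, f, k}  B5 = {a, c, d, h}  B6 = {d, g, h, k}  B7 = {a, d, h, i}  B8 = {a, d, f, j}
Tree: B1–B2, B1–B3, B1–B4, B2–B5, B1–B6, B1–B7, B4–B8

Yes; width 3.

Checking the three conditions: (i) the bags cover all of {a, b, c, d, e, f, g, h, i, j, k}; (ii) for each edge, some bag contains both endpoints; (iii) the bags containing any fixed vertex form a subtree. All hold, so the decomposition is valid with width 4 − 1 = 3.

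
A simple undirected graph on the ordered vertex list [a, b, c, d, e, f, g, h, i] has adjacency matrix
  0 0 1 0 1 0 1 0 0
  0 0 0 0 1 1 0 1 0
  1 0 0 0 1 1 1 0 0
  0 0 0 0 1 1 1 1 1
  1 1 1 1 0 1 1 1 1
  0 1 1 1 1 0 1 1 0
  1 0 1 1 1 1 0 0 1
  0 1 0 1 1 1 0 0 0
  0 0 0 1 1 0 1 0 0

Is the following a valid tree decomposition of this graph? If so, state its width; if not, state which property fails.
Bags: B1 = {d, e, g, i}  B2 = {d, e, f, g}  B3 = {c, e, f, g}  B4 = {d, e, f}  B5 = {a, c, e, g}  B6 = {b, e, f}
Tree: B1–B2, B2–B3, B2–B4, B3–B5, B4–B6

No — vertex h appears in no bag.

A tree decomposition must satisfy three properties: every vertex lies in some bag; for every edge, both endpoints lie together in some bag; and for every vertex, the bags containing it form a connected subtree. Here vertex h appears in no bag, so the decomposition is invalid.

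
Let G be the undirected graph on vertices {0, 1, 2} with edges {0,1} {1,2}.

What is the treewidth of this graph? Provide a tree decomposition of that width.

Treewidth 1.
One optimal decomposition is:
Bags: B1 = {0, 1}  B2 = {1, 2}
Tree: B1–B2

Every bag has size at most 2, so the width is 2 − 1 = 1 and tw(G) ≤ 1. G has an edge, so its treewidth is at least 1. Therefore the treewidth is 1.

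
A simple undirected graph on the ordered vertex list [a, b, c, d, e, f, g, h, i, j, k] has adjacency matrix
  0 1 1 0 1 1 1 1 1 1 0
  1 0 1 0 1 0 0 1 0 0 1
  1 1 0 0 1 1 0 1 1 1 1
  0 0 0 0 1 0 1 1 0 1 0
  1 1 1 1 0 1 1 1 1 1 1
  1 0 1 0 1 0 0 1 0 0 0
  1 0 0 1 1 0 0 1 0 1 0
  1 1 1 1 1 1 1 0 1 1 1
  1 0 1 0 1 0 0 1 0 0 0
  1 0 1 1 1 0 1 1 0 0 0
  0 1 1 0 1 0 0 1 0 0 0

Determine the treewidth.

A width-4 tree decomposition is:
Bags: B1 = {a, c, e, h, i}  B2 = {a, c, e, h, j}  B3 = {a, e, g, h, j}  B4 = {a, b, c, e, h}  B5 = {b, c, e, h, k}  B6 = {a, c, e, f, h}  B7 = {d, e, g, h, j}
Tree: B1–B2, B2–B3, B1–B4, B4–B5, B2–B6, B3–B7
Each bag holds 5 vertices, so the decomposition has width 4, which upper-bounds the treewidth. On the other hand G contains the 5-clique {d, e, g, h, j}. A clique must lie in a single bag of any decomposition, so no decomposition can have width below 4. Hence tw(G) = 4 exactly.

4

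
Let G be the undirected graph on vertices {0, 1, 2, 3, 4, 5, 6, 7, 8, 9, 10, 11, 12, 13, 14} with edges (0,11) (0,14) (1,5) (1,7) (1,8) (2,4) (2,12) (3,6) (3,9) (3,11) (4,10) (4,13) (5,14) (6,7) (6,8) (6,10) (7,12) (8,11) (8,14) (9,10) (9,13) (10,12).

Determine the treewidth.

3

A width-3 tree decomposition is:
Bags: B1 = {2, 4, 9, 13}  B2 = {2, 4, 9, 10}  B3 = {2, 9, 10, 12}  B4 = {3, 9, 10, 12}  B5 = {3, 6, 10, 12}  B6 = {3, 6, 7, 12}  B7 = {3, 6, 7, 11}  B8 = {6, 7, 8, 11}  B9 = {1, 7, 8, 11}  B10 = {0, 1, 8, 11}  B11 = {0, 1, 8, 14}  B12 = {0, 1, 5, 14}
Tree: B1–B2, B2–B3, B3–B4, B4–B5, B5–B6, B6–B7, B7–B8, B8–B9, B9–B10, B10–B11, B11–B12
The largest bag has 4 vertices, giving width 3; this decomposition certifies tw(G) ≤ 3. For the lower bound: the 4 vertex sets {2,4,13}, {9}, {10}, {3,6,7,12} are disjoint, each induces a connected subgraph, and every pair is joined by at least one edge of G. Contracting each set to a single vertex therefore yields K_{4} as a minor, and since treewidth is minor-monotone, tw(G) ≥ tw(K_{4}) = 3. Hence tw(G) = 3 exactly.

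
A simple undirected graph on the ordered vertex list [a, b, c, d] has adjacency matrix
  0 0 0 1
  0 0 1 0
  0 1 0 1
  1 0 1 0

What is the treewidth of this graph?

A width-1 tree decomposition is:
Bags: B1 = {c, d}  B2 = {b, c}  B3 = {a, d}
Tree: B1–B2, B1–B3
The largest bag has 2 vertices, giving width 1; this decomposition certifies tw(G) ≤ 1. G has an edge, so its treewidth is at least 1. Combining the bounds, tw(G) = 1.

1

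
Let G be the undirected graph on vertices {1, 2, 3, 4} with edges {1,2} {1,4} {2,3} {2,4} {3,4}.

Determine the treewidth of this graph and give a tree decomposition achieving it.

Each bag holds 3 vertices, so the decomposition has width 2, which upper-bounds the treewidth. On the other hand G contains the 3-clique {1, 2, 4}. A clique must lie in a single bag of any decomposition, so no decomposition can have width below 2. Hence tw(G) = 2 exactly.

Treewidth 2.
Bags: B1 = {2, 3, 4}  B2 = {1, 2, 4}
Tree: B1–B2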